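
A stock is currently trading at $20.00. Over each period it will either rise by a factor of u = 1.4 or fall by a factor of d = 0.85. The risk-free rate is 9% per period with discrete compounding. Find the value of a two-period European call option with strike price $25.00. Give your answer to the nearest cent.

Risk-neutral probability p = (1 + 0.09 − 0.85)/(1.4 − 0.85) = 0.2400/0.5500 = 0.4364
Terminal stock prices: S_uu = 39.2, S_ud = 23.8, S_dd = 14.45
Terminal payoffs (S − K): max(14.2, 0) = 14.2, max(-1.2, 0) = 0, max(-10.55, 0) = 0
Node u (S = 28): V_u = 1/1.09·[0.4364·14.2000 + 0.5636·0.0000] = 5.6847
Node d (S = 17): V_d = 1/1.09·[0.4364·0.0000 + 0.5636·0.0000] = 0.0000
Node 0 (S = 20): V_0 = 1/1.09·[0.4364·5.6847 + 0.5636·0.0000] = 2.2758

$2.28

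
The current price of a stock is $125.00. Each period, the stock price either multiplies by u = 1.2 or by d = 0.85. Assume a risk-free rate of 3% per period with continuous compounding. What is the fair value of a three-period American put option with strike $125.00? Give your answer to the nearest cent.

Risk-neutral probability p = (e^0.03 − 0.85)/(1.2 − 0.85) = 0.1805/0.3500 = 0.5156
Terminal stock prices: S_uuu = 216, S_uud = 153, S_udd = 108.4, S_ddd = 76.77
Terminal payoffs (K − S): max(-91, 0) = 0, max(-28, 0) = 0, max(16.63, 0) = 16.63, max(48.23, 0) = 48.23
Node uu (S = 180): continuation = e^(−0.03)·[0.5156·0.0000 + 0.4844·0.0000] = 0.0000; exercise value = 0.0000 ≤ continuation, so V_uu = 0.0000
Node ud (S = 127.5): continuation = e^(−0.03)·[0.5156·0.0000 + 0.4844·16.6250] = 7.8154; exercise value = 0.0000 ≤ continuation, so V_ud = 7.8154
Node dd (S = 90.31): continuation = e^(−0.03)·[0.5156·16.6250 + 0.4844·48.2344] = 30.9932; exercise value = 34.6875 > continuation, so V_dd = 34.6875 (exercise)
Node u (S = 150): continuation = e^(−0.03)·[0.5156·0.0000 + 0.4844·7.8154] = 3.6740; exercise value = 0.0000 ≤ continuation, so V_u = 3.6740
Node d (S = 106.2): continuation = e^(−0.03)·[0.5156·7.8154 + 0.4844·34.6875] = 20.2170; exercise value = 18.7500 ≤ continuation, so V_d = 20.2170
Node 0 (S = 125): continuation = e^(−0.03)·[0.5156·3.6740 + 0.4844·20.2170] = 11.3423; exercise value = 0.0000 ≤ continuation, so V_0 = 11.3423

$11.34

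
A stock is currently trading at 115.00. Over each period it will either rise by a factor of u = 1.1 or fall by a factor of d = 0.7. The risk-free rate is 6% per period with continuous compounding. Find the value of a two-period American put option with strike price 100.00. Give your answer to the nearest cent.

2.63

Risk-neutral probability p = (e^0.06 − 0.7)/(1.1 − 0.7) = 0.3618/0.4000 = 0.9046
Terminal stock prices: S_uu = 139.2, S_ud = 88.55, S_dd = 56.35
Terminal payoffs (K − S): max(-39.15, 0) = 0, max(11.45, 0) = 11.45, max(43.65, 0) = 43.65
Node u (S = 126.5): continuation = e^(−0.06)·[0.9046·0.0000 + 0.0954·11.4500] = 1.0288; exercise value = 0.0000 ≤ continuation, so V_u = 1.0288
Node d (S = 80.5): continuation = e^(−0.06)·[0.9046·11.4500 + 0.0954·43.6500] = 13.6765; exercise value = 19.5000 > continuation, so V_d = 19.5000 (exercise)
Node 0 (S = 115): continuation = e^(−0.06)·[0.9046·1.0288 + 0.0954·19.5000] = 2.6286; exercise value = 0.0000 ≤ continuation, so V_0 = 2.6286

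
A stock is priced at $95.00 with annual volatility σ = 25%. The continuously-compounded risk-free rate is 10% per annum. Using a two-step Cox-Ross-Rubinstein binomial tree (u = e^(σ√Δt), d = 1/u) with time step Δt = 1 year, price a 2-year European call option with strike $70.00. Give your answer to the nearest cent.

CRR parameters: u = e^(σ√Δt) = e^(0.25·√1) = 1.2840, d = 1/u = 0.7788
Per-period rate: rΔt = 0.1·1 = 0.1, so R = e^0.1 = 1.1052
Risk-neutral probability p = (e^0.1 − 0.7788)/(1.2840 − 0.7788) = 0.3264/0.5052 = 0.6460
Terminal stock prices: S_uu = 156.6, S_ud = 95, S_dd = 57.62
Terminal payoffs (S − K): max(86.63, 0) = 86.63, max(25, 0) = 25, max(-12.38, 0) = 0
Node u (S = 122): V_u = e^(−0.1)·[0.6460·86.6285 + 0.3540·25.0000] = 58.6438
Node d (S = 73.99): V_d = e^(−0.1)·[0.6460·25.0000 + 0.3540·0.0000] = 14.6129
Node 0 (S = 95): V_0 = e^(−0.1)·[0.6460·58.6438 + 0.3540·14.6129] = 38.9591

$38.96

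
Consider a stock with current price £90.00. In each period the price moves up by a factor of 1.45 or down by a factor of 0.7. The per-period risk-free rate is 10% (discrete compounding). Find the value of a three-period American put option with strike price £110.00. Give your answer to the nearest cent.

£23.96

Risk-neutral probability p = (1 + 0.1 − 0.7)/(1.45 − 0.7) = 0.4000/0.7500 = 0.5333
Terminal stock prices: S_uuu = 274.4, S_uud = 132.5, S_udd = 63.94, S_ddd = 30.87
Terminal payoffs (K − S): max(-164.4, 0) = 0, max(-22.46, 0) = 0, max(46.06, 0) = 46.06, max(79.13, 0) = 79.13
Node uu (S = 189.2): continuation = 1/1.1·[0.5333·0.0000 + 0.4667·0.0000] = 0.0000; exercise value = 0.0000 ≤ continuation, so V_uu = 0.0000
Node ud (S = 91.35): continuation = 1/1.1·[0.5333·0.0000 + 0.4667·46.0550] = 19.5385; exercise value = 18.6500 ≤ continuation, so V_ud = 19.5385
Node dd (S = 44.1): continuation = 1/1.1·[0.5333·46.0550 + 0.4667·79.1300] = 55.9000; exercise value = 65.9000 > continuation, so V_dd = 65.9000 (exercise)
Node u (S = 130.5): continuation = 1/1.1·[0.5333·0.0000 + 0.4667·19.5385] = 8.2891; exercise value = 0.0000 ≤ continuation, so V_u = 8.2891
Node d (S = 63): continuation = 1/1.1·[0.5333·19.5385 + 0.4667·65.9000] = 37.4308; exercise value = 47.0000 > continuation, so V_d = 47.0000 (exercise)
Node 0 (S = 90): continuation = 1/1.1·[0.5333·8.2891 + 0.4667·47.0000] = 23.9583; exercise value = 20.0000 ≤ continuation, so V_0 = 23.9583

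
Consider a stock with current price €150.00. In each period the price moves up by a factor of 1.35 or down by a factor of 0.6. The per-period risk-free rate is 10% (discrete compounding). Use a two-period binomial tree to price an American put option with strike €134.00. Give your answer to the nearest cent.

Risk-neutral probability p = (1 + 0.1 − 0.6)/(1.35 − 0.6) = 0.5000/0.7500 = 0.6667
Terminal stock prices: S_uu = 273.4, S_ud = 121.5, S_dd = 54
Terminal payoffs (K − S): max(-139.4, 0) = 0, max(12.5, 0) = 12.5, max(80, 0) = 80
Node u (S = 202.5): continuation = 1/1.1·[0.6667·0.0000 + 0.3333·12.5000] = 3.7879; exercise value = 0.0000 ≤ continuation, so V_u = 3.7879
Node d (S = 90): continuation = 1/1.1·[0.6667·12.5000 + 0.3333·80.0000] = 31.8182; exercise value = 44.0000 > continuation, so V_d = 44.0000 (exercise)
Node 0 (S = 150): continuation = 1/1.1·[0.6667·3.7879 + 0.3333·44.0000] = 15.6290; exercise value = 0.0000 ≤ continuation, so V_0 = 15.6290

€15.63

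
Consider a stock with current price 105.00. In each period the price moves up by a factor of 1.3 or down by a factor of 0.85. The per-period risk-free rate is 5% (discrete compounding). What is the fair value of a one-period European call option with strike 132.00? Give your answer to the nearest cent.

Risk-neutral probability p = (1 + 0.05 − 0.85)/(1.3 − 0.85) = 0.2000/0.4500 = 0.4444
Terminal stock prices: S_u = 136.5, S_d = 89.25
Terminal payoffs (S − K): max(4.5, 0) = 4.5, max(-42.75, 0) = 0
Node 0 (S = 105): V_0 = 1/1.05·[0.4444·4.5000 + 0.5556·0.0000] = 1.9048

1.90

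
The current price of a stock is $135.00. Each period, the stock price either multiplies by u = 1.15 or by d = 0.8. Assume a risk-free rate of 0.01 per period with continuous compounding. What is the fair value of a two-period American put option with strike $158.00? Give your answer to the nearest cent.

$27.74

Risk-neutral probability p = (e^0.01 − 0.8)/(1.15 − 0.8) = 0.2101/0.3500 = 0.6001
Terminal stock prices: S_uu = 178.5, S_ud = 124.2, S_dd = 86.4
Terminal payoffs (K − S): max(-20.54, 0) = 0, max(33.8, 0) = 33.8, max(71.6, 0) = 71.6
Node u (S = 155.2): continuation = e^(−0.01)·[0.6001·0.0000 + 0.3999·33.8000] = 13.3807; exercise value = 2.7500 ≤ continuation, so V_u = 13.3807
Node d (S = 108): continuation = e^(−0.01)·[0.6001·33.8000 + 0.3999·71.6000] = 48.4279; exercise value = 50.0000 > continuation, so V_d = 50.0000 (exercise)
Node 0 (S = 135): continuation = e^(−0.01)·[0.6001·13.3807 + 0.3999·50.0000] = 27.7443; exercise value = 23.0000 ≤ continuation, so V_0 = 27.7443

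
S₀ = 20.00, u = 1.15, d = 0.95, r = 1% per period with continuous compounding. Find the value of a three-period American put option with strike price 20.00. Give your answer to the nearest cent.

0.95

Risk-neutral probability p = (e^0.01 − 0.95)/(1.15 − 0.95) = 0.0601/0.2000 = 0.3003
Terminal stock prices: S_uuu = 30.42, S_uud = 25.13, S_udd = 20.76, S_ddd = 17.15
Terminal payoffs (K − S): max(-10.42, 0) = 0, max(-5.127, 0) = 0, max(-0.7575, 0) = 0, max(2.853, 0) = 2.853
Node uu (S = 26.45): continuation = e^(−0.01)·[0.3003·0.0000 + 0.6997·0.0000] = 0.0000; exercise value = 0.0000 ≤ continuation, so V_uu = 0.0000
Node ud (S = 21.85): continuation = e^(−0.01)·[0.3003·0.0000 + 0.6997·0.0000] = 0.0000; exercise value = 0.0000 ≤ continuation, so V_ud = 0.0000
Node dd (S = 18.05): continuation = e^(−0.01)·[0.3003·0.0000 + 0.6997·2.8525] = 1.9762; exercise value = 1.9500 ≤ continuation, so V_dd = 1.9762
Node u (S = 23): continuation = e^(−0.01)·[0.3003·0.0000 + 0.6997·0.0000] = 0.0000; exercise value = 0.0000 ≤ continuation, so V_u = 0.0000
Node d (S = 19): continuation = e^(−0.01)·[0.3003·0.0000 + 0.6997·1.9762] = 1.3691; exercise value = 1.0000 ≤ continuation, so V_d = 1.3691
Node 0 (S = 20): continuation = e^(−0.01)·[0.3003·0.0000 + 0.6997·1.3691] = 0.9485; exercise value = 0.0000 ≤ continuation, so V_0 = 0.9485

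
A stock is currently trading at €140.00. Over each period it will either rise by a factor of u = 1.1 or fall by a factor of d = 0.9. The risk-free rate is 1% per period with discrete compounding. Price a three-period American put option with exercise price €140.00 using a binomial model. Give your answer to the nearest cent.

Risk-neutral probability p = (1 + 0.01 − 0.9)/(1.1 − 0.9) = 0.1100/0.2000 = 0.5500
Terminal stock prices: S_uuu = 186.3, S_uud = 152.5, S_udd = 124.7, S_ddd = 102.1
Terminal payoffs (K − S): max(-46.34, 0) = 0, max(-12.46, 0) = 0, max(15.26, 0) = 15.26, max(37.94, 0) = 37.94
Node uu (S = 169.4): continuation = 1/1.01·[0.5500·0.0000 + 0.4500·0.0000] = 0.0000; exercise value = 0.0000 ≤ continuation, so V_uu = 0.0000
Node ud (S = 138.6): continuation = 1/1.01·[0.5500·0.0000 + 0.4500·15.2600] = 6.7990; exercise value = 1.4000 ≤ continuation, so V_ud = 6.7990
Node dd (S = 113.4): continuation = 1/1.01·[0.5500·15.2600 + 0.4500·37.9400] = 25.2139; exercise value = 26.6000 > continuation, so V_dd = 26.6000 (exercise)
Node u (S = 154): continuation = 1/1.01·[0.5500·0.0000 + 0.4500·6.7990] = 3.0293; exercise value = 0.0000 ≤ continuation, so V_u = 3.0293
Node d (S = 126): continuation = 1/1.01·[0.5500·6.7990 + 0.4500·26.6000] = 15.5539; exercise value = 14.0000 ≤ continuation, so V_d = 15.5539
Node 0 (S = 140): continuation = 1/1.01·[0.5500·3.0293 + 0.4500·15.5539] = 8.5796; exercise value = 0.0000 ≤ continuation, so V_0 = 8.5796

€8.58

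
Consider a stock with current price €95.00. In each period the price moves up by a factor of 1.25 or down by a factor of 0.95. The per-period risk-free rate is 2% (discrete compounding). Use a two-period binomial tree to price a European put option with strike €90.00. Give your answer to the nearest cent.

Risk-neutral probability p = (1 + 0.02 − 0.95)/(1.25 − 0.95) = 0.0700/0.3000 = 0.2333
Terminal stock prices: S_uu = 148.4, S_ud = 112.8, S_dd = 85.74
Terminal payoffs (K − S): max(-58.44, 0) = 0, max(-22.81, 0) = 0, max(4.263, 0) = 4.263
Node u (S = 118.8): V_u = 1/1.02·[0.2333·0.0000 + 0.7667·0.0000] = 0.0000
Node d (S = 90.25): V_d = 1/1.02·[0.2333·0.0000 + 0.7667·4.2625] = 3.2038
Node 0 (S = 95): V_0 = 1/1.02·[0.2333·0.0000 + 0.7667·3.2038] = 2.4081

€2.41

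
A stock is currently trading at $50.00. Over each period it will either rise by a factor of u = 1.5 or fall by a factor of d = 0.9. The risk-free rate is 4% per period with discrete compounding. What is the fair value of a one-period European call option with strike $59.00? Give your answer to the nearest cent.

Risk-neutral probability p = (1 + 0.04 − 0.9)/(1.5 − 0.9) = 0.1400/0.6000 = 0.2333
Terminal stock prices: S_u = 75, S_d = 45
Terminal payoffs (S − K): max(16, 0) = 16, max(-14, 0) = 0
Node 0 (S = 50): V_0 = 1/1.04·[0.2333·16.0000 + 0.7667·0.0000] = 3.5897

$3.59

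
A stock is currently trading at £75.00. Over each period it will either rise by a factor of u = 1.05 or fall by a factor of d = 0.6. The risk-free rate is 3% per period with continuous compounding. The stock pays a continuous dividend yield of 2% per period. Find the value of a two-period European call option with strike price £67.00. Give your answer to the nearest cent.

£12.27

Per-period risk-free factor R = e^0.03 = 1.0305; dividend-adjusted growth = e^(0.03−0.02) = 1.0101.
Risk-neutral probability p = (1.0101 − 0.6)/(1.05 − 0.6) = 0.4101/0.4500 = 0.9112
Terminal stock prices: S_uu = 82.69, S_ud = 47.25, S_dd = 27
Terminal payoffs (S − K): max(15.69, 0) = 15.69, max(-19.75, 0) = 0, max(-40, 0) = 0
Node u (S = 78.75): V_u = e^(−0.03)·[0.9112·15.6875 + 0.0888·0.0000] = 13.8723
Node d (S = 45): V_d = e^(−0.03)·[0.9112·0.0000 + 0.0888·0.0000] = 0.0000
Node 0 (S = 75): V_0 = e^(−0.03)·[0.9112·13.8723 + 0.0888·0.0000] = 12.2672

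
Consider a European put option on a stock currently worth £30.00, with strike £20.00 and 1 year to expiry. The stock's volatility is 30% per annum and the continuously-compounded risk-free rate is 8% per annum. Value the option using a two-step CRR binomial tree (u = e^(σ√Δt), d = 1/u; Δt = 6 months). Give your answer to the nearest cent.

CRR parameters: u = e^(σ√Δt) = e^(0.3·√0.5) = 1.2363, d = 1/u = 0.8089
Per-period rate: rΔt = 0.08·0.5 = 0.04, so R = e^0.04 = 1.0408
Risk-neutral probability p = (e^0.04 − 0.8089)/(1.2363 − 0.8089) = 0.2320/0.4275 = 0.5426
Terminal stock prices: S_uu = 45.85, S_ud = 30, S_dd = 19.63
Terminal payoffs (K − S): max(-25.85, 0) = 0, max(-10, 0) = 0, max(0.3725, 0) = 0.3725
Node u (S = 37.09): V_u = e^(−0.04)·[0.5426·0.0000 + 0.4574·0.0000] = 0.0000
Node d (S = 24.27): V_d = e^(−0.04)·[0.5426·0.0000 + 0.4574·0.3725] = 0.1637
Node 0 (S = 30): V_0 = e^(−0.04)·[0.5426·0.0000 + 0.4574·0.1637] = 0.0719

£0.07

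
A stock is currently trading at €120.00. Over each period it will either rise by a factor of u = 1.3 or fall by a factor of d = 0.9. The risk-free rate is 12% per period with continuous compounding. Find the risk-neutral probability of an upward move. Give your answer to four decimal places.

Risk-neutral probability p = (e^0.12 − 0.9)/(1.3 − 0.9) = 0.2275/0.4000 = 0.5687

p = 0.5687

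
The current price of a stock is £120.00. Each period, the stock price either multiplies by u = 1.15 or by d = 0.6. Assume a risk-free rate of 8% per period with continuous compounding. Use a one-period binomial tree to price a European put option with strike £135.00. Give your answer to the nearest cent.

Risk-neutral probability p = (e^0.08 − 0.6)/(1.15 − 0.6) = 0.4833/0.5500 = 0.8787
Terminal stock prices: S_u = 138, S_d = 72
Terminal payoffs (K − S): max(-3, 0) = 0, max(63, 0) = 63
Node 0 (S = 120): V_0 = e^(−0.08)·[0.8787·0.0000 + 0.1213·63.0000] = 7.0541

£7.05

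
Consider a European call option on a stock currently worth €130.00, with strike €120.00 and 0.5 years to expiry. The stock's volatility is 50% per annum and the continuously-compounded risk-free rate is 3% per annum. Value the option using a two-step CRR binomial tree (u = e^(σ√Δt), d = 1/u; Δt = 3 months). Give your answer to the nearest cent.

€23.93

CRR parameters: u = e^(σ√Δt) = e^(0.5·√0.25) = 1.2840, d = 1/u = 0.7788
Per-period rate: rΔt = 0.03·0.25 = 0.0075, so R = e^0.0075 = 1.0075
Risk-neutral probability p = (e^0.0075 − 0.7788)/(1.2840 − 0.7788) = 0.2287/0.5052 = 0.4527
Terminal stock prices: S_uu = 214.3, S_ud = 130, S_dd = 78.85
Terminal payoffs (S − K): max(94.33, 0) = 94.33, max(10, 0) = 10, max(-41.15, 0) = 0
Node u (S = 166.9): V_u = e^(−0.0075)·[0.4527·94.3338 + 0.5473·10.0000] = 47.8199
Node d (S = 101.2): V_d = e^(−0.0075)·[0.4527·10.0000 + 0.5473·0.0000] = 4.4934
Node 0 (S = 130): V_0 = e^(−0.0075)·[0.4527·47.8199 + 0.5473·4.4934] = 23.9282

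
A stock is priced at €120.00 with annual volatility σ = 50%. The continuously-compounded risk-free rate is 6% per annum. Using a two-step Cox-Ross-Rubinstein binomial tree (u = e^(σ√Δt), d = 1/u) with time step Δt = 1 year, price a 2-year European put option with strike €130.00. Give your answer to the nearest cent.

€28.51

CRR parameters: u = e^(σ√Δt) = e^(0.5·√1) = 1.6487, d = 1/u = 0.6065
Per-period rate: rΔt = 0.06·1 = 0.06, so R = e^0.06 = 1.0618
Risk-neutral probability p = (e^0.06 − 0.6065)/(1.6487 − 0.6065) = 0.4553/1.0422 = 0.4369
Terminal stock prices: S_uu = 326.2, S_ud = 120, S_dd = 44.15
Terminal payoffs (K − S): max(-196.2, 0) = 0, max(10, 0) = 10, max(85.85, 0) = 85.85
Node u (S = 197.8): V_u = e^(−0.06)·[0.4369·0.0000 + 0.5631·10.0000] = 5.3033
Node d (S = 72.78): V_d = e^(−0.06)·[0.4369·10.0000 + 0.5631·85.8545] = 49.6457
Node 0 (S = 120): V_0 = e^(−0.06)·[0.4369·5.3033 + 0.5631·49.6457] = 28.5107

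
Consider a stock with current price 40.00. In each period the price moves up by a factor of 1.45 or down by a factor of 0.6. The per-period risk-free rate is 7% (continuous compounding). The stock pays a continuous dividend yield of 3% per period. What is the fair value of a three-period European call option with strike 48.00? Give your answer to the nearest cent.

9.13

Per-period risk-free factor R = e^0.07 = 1.0725; dividend-adjusted growth = e^(0.07−0.03) = 1.0408.
Risk-neutral probability p = (1.0408 − 0.6)/(1.45 − 0.6) = 0.4408/0.8500 = 0.5186
Terminal stock prices: S_uuu = 121.9, S_uud = 50.46, S_udd = 20.88, S_ddd = 8.64
Terminal payoffs (S − K): max(73.94, 0) = 73.94, max(2.46, 0) = 2.46, max(-27.12, 0) = 0, max(-39.36, 0) = 0
Node uu (S = 84.1): V_uu = e^(−0.07)·[0.5186·73.9450 + 0.4814·2.4600] = 36.8596
Node ud (S = 34.8): V_ud = e^(−0.07)·[0.5186·2.4600 + 0.4814·0.0000] = 1.1895
Node dd (S = 14.4): V_dd = e^(−0.07)·[0.5186·0.0000 + 0.4814·0.0000] = 0.0000
Node u (S = 58): V_u = e^(−0.07)·[0.5186·36.8596 + 0.4814·1.1895] = 18.3570
Node d (S = 24): V_d = e^(−0.07)·[0.5186·1.1895 + 0.4814·0.0000] = 0.5752
Node 0 (S = 40): V_0 = e^(−0.07)·[0.5186·18.3570 + 0.4814·0.5752] = 9.1345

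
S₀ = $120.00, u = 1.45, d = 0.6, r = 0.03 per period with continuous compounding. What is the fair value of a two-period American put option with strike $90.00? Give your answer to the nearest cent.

$10.74

Risk-neutral probability p = (e^0.03 − 0.6)/(1.45 − 0.6) = 0.4305/0.8500 = 0.5064
Terminal stock prices: S_uu = 252.3, S_ud = 104.4, S_dd = 43.2
Terminal payoffs (K − S): max(-162.3, 0) = 0, max(-14.4, 0) = 0, max(46.8, 0) = 46.8
Node u (S = 174): continuation = e^(−0.03)·[0.5064·0.0000 + 0.4936·0.0000] = 0.0000; exercise value = 0.0000 ≤ continuation, so V_u = 0.0000
Node d (S = 72): continuation = e^(−0.03)·[0.5064·0.0000 + 0.4936·46.8000] = 22.4170; exercise value = 18.0000 ≤ continuation, so V_d = 22.4170
Node 0 (S = 120): continuation = e^(−0.03)·[0.5064·0.0000 + 0.4936·22.4170] = 10.7376; exercise value = 0.0000 ≤ continuation, so V_0 = 10.7376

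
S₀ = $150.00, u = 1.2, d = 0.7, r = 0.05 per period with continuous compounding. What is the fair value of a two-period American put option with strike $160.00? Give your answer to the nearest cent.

$21.99

Risk-neutral probability p = (e^0.05 − 0.7)/(1.2 − 0.7) = 0.3513/0.5000 = 0.7025
Terminal stock prices: S_uu = 216, S_ud = 126, S_dd = 73.5
Terminal payoffs (K − S): max(-56, 0) = 0, max(34, 0) = 34, max(86.5, 0) = 86.5
Node u (S = 180): continuation = e^(−0.05)·[0.7025·0.0000 + 0.2975·34.0000] = 9.6203; exercise value = 0.0000 ≤ continuation, so V_u = 9.6203
Node d (S = 105): continuation = e^(−0.05)·[0.7025·34.0000 + 0.2975·86.5000] = 47.1967; exercise value = 55.0000 > continuation, so V_d = 55.0000 (exercise)
Node 0 (S = 150): continuation = e^(−0.05)·[0.7025·9.6203 + 0.2975·55.0000] = 21.9913; exercise value = 10.0000 ≤ continuation, so V_0 = 21.9913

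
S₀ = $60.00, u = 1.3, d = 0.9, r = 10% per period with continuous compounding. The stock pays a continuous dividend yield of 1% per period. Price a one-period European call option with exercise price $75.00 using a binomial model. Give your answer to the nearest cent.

$1.32

Per-period risk-free factor R = e^0.1 = 1.1052; dividend-adjusted growth = e^(0.1−0.01) = 1.0942.
Risk-neutral probability p = (1.0942 − 0.9)/(1.3 − 0.9) = 0.1942/0.4000 = 0.4854
Terminal stock prices: S_u = 78, S_d = 54
Terminal payoffs (S − K): max(3, 0) = 3, max(-21, 0) = 0
Node 0 (S = 60): V_0 = e^(−0.1)·[0.4854·3.0000 + 0.5146·0.0000] = 1.3177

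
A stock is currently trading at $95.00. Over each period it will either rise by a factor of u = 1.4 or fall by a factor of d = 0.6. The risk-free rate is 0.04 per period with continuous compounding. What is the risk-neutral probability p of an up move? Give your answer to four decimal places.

p = 0.5510

Risk-neutral probability p = (e^0.04 − 0.6)/(1.4 − 0.6) = 0.4408/0.8000 = 0.5510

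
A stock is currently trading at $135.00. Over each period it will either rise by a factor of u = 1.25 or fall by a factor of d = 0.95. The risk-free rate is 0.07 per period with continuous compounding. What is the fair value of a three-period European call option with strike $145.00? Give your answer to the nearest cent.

Risk-neutral probability p = (e^0.07 − 0.95)/(1.25 − 0.95) = 0.1225/0.3000 = 0.4084
Terminal stock prices: S_uuu = 263.7, S_uud = 200.4, S_udd = 152.3, S_ddd = 115.7
Terminal payoffs (S − K): max(118.7, 0) = 118.7, max(55.39, 0) = 55.39, max(7.297, 0) = 7.297, max(-29.25, 0) = 0
Node uu (S = 210.9): V_uu = e^(−0.07)·[0.4084·118.6719 + 0.5916·55.3906] = 75.7404
Node ud (S = 160.3): V_ud = e^(−0.07)·[0.4084·55.3906 + 0.5916·7.2969] = 25.1154
Node dd (S = 121.8): V_dd = e^(−0.07)·[0.4084·7.2969 + 0.5916·0.0000] = 2.7783
Node u (S = 168.8): V_u = e^(−0.07)·[0.4084·75.7404 + 0.5916·25.1154] = 42.6931
Node d (S = 128.2): V_d = e^(−0.07)·[0.4084·25.1154 + 0.5916·2.7783] = 11.0954
Node 0 (S = 135): V_0 = e^(−0.07)·[0.4084·42.6931 + 0.5916·11.0954] = 22.3762

$22.38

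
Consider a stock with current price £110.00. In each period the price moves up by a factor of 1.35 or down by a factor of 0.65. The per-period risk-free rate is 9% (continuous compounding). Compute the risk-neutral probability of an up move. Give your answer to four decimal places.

Risk-neutral probability p = (e^0.09 − 0.65)/(1.35 − 0.65) = 0.4442/0.7000 = 0.6345

p = 0.6345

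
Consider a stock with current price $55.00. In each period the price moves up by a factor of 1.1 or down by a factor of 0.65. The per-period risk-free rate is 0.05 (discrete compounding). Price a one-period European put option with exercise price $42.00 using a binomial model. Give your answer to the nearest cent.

$0.66

Risk-neutral probability p = (1 + 0.05 − 0.65)/(1.1 − 0.65) = 0.4000/0.4500 = 0.8889
Terminal stock prices: S_u = 60.5, S_d = 35.75
Terminal payoffs (K − S): max(-18.5, 0) = 0, max(6.25, 0) = 6.25
Node 0 (S = 55): V_0 = 1/1.05·[0.8889·0.0000 + 0.1111·6.2500] = 0.6614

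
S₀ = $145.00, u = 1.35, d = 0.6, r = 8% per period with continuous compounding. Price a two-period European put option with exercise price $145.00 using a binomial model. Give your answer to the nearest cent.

Risk-neutral probability p = (e^0.08 − 0.6)/(1.35 − 0.6) = 0.4833/0.7500 = 0.6444
Terminal stock prices: S_uu = 264.3, S_ud = 117.4, S_dd = 52.2
Terminal payoffs (K − S): max(-119.3, 0) = 0, max(27.55, 0) = 27.55, max(92.8, 0) = 92.8
Node u (S = 195.8): V_u = e^(−0.08)·[0.6444·0.0000 + 0.3556·27.5500] = 9.0440
Node d (S = 87): V_d = e^(−0.08)·[0.6444·27.5500 + 0.3556·92.8000] = 46.8519
Node 0 (S = 145): V_0 = e^(−0.08)·[0.6444·9.0440 + 0.3556·46.8519] = 20.7601

$20.76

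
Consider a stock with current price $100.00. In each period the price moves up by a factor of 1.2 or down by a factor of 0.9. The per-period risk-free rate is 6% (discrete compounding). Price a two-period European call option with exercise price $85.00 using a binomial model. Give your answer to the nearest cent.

Risk-neutral probability p = (1 + 0.06 − 0.9)/(1.2 − 0.9) = 0.1600/0.3000 = 0.5333
Terminal stock prices: S_uu = 144, S_ud = 108, S_dd = 81
Terminal payoffs (S − K): max(59, 0) = 59, max(23, 0) = 23, max(-4, 0) = 0
Node u (S = 120): V_u = 1/1.06·[0.5333·59.0000 + 0.4667·23.0000] = 39.8113
Node d (S = 90): V_d = 1/1.06·[0.5333·23.0000 + 0.4667·0.0000] = 11.5723
Node 0 (S = 100): V_0 = 1/1.06·[0.5333·39.8113 + 0.4667·11.5723] = 25.1256

$25.13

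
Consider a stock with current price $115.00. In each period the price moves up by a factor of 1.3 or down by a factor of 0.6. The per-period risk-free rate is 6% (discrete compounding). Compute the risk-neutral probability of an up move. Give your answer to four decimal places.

p = 0.6571

Risk-neutral probability p = (1 + 0.06 − 0.6)/(1.3 − 0.6) = 0.4600/0.7000 = 0.6571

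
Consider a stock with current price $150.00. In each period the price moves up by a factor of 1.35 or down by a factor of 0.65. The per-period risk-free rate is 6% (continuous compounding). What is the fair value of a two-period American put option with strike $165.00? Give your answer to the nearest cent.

$33.34

Risk-neutral probability p = (e^0.06 − 0.65)/(1.35 − 0.65) = 0.4118/0.7000 = 0.5883
Terminal stock prices: S_uu = 273.4, S_ud = 131.6, S_dd = 63.38
Terminal payoffs (K − S): max(-108.4, 0) = 0, max(33.38, 0) = 33.38, max(101.6, 0) = 101.6
Node u (S = 202.5): continuation = e^(−0.06)·[0.5883·0.0000 + 0.4117·33.3750] = 12.9391; exercise value = 0.0000 ≤ continuation, so V_u = 12.9391
Node d (S = 97.5): continuation = e^(−0.06)·[0.5883·33.3750 + 0.4117·101.6250] = 57.8911; exercise value = 67.5000 > continuation, so V_d = 67.5000 (exercise)
Node 0 (S = 150): continuation = e^(−0.06)·[0.5883·12.9391 + 0.4117·67.5000] = 33.3382; exercise value = 15.0000 ≤ continuation, so V_0 = 33.3382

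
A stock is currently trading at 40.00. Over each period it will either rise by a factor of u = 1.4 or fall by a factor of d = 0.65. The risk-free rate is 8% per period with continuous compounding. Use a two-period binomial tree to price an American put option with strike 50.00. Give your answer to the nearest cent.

12.18

Risk-neutral probability p = (e^0.08 − 0.65)/(1.4 − 0.65) = 0.4333/0.7500 = 0.5777
Terminal stock prices: S_uu = 78.4, S_ud = 36.4, S_dd = 16.9
Terminal payoffs (K − S): max(-28.4, 0) = 0, max(13.6, 0) = 13.6, max(33.1, 0) = 33.1
Node u (S = 56): continuation = e^(−0.08)·[0.5777·0.0000 + 0.4223·13.6000] = 5.3015; exercise value = 0.0000 ≤ continuation, so V_u = 5.3015
Node d (S = 26): continuation = e^(−0.08)·[0.5777·13.6000 + 0.4223·33.1000] = 20.1558; exercise value = 24.0000 > continuation, so V_d = 24.0000 (exercise)
Node 0 (S = 40): continuation = e^(−0.08)·[0.5777·5.3015 + 0.4223·24.0000] = 12.1829; exercise value = 10.0000 ≤ continuation, so V_0 = 12.1829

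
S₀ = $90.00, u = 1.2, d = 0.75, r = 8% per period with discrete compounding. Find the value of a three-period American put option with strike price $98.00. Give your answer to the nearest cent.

Risk-neutral probability p = (1 + 0.08 − 0.75)/(1.2 − 0.75) = 0.3300/0.4500 = 0.7333
Terminal stock prices: S_uuu = 155.5, S_uud = 97.2, S_udd = 60.75, S_ddd = 37.97
Terminal payoffs (K − S): max(-57.52, 0) = 0, max(0.8, 0) = 0.8, max(37.25, 0) = 37.25, max(60.03, 0) = 60.03
Node uu (S = 129.6): continuation = 1/1.08·[0.7333·0.0000 + 0.2667·0.8000] = 0.1975; exercise value = 0.0000 ≤ continuation, so V_uu = 0.1975
Node ud (S = 81): continuation = 1/1.08·[0.7333·0.8000 + 0.2667·37.2500] = 9.7407; exercise value = 17.0000 > continuation, so V_ud = 17.0000 (exercise)
Node dd (S = 50.62): continuation = 1/1.08·[0.7333·37.2500 + 0.2667·60.0312] = 40.1157; exercise value = 47.3750 > continuation, so V_dd = 47.3750 (exercise)
Node u (S = 108): continuation = 1/1.08·[0.7333·0.1975 + 0.2667·17.0000] = 4.3317; exercise value = 0.0000 ≤ continuation, so V_u = 4.3317
Node d (S = 67.5): continuation = 1/1.08·[0.7333·17.0000 + 0.2667·47.3750] = 23.2407; exercise value = 30.5000 > continuation, so V_d = 30.5000 (exercise)
Node 0 (S = 90): continuation = 1/1.08·[0.7333·4.3317 + 0.2667·30.5000] = 10.4721; exercise value = 8.0000 ≤ continuation, so V_0 = 10.4721

$10.47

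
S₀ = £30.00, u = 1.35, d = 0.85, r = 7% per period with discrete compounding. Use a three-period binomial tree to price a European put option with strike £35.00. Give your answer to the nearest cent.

Risk-neutral probability p = (1 + 0.07 − 0.85)/(1.35 − 0.85) = 0.2200/0.5000 = 0.4400
Terminal stock prices: S_uuu = 73.81, S_uud = 46.47, S_udd = 29.26, S_ddd = 18.42
Terminal payoffs (K − S): max(-38.81, 0) = 0, max(-11.47, 0) = 0, max(5.739, 0) = 5.739, max(16.58, 0) = 16.58
Node uu (S = 54.68): V_uu = 1/1.07·[0.4400·0.0000 + 0.5600·0.0000] = 0.0000
Node ud (S = 34.42): V_ud = 1/1.07·[0.4400·0.0000 + 0.5600·5.7388] = 3.0035
Node dd (S = 21.67): V_dd = 1/1.07·[0.4400·5.7388 + 0.5600·16.5763] = 11.0353
Node u (S = 40.5): V_u = 1/1.07·[0.4400·0.0000 + 0.5600·3.0035] = 1.5719
Node d (S = 25.5): V_d = 1/1.07·[0.4400·3.0035 + 0.5600·11.0353] = 7.0105
Node 0 (S = 30): V_0 = 1/1.07·[0.4400·1.5719 + 0.5600·7.0105] = 4.3155

£4.32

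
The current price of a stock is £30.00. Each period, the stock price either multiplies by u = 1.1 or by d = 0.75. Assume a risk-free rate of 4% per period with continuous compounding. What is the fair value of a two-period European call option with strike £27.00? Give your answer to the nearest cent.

£5.93

Risk-neutral probability p = (e^0.04 − 0.75)/(1.1 − 0.75) = 0.2908/0.3500 = 0.8309
Terminal stock prices: S_uu = 36.3, S_ud = 24.75, S_dd = 16.88
Terminal payoffs (S − K): max(9.3, 0) = 9.3, max(-2.25, 0) = 0, max(-10.12, 0) = 0
Node u (S = 33): V_u = e^(−0.04)·[0.8309·9.3000 + 0.1691·0.0000] = 7.4243
Node d (S = 22.5): V_d = e^(−0.04)·[0.8309·0.0000 + 0.1691·0.0000] = 0.0000
Node 0 (S = 30): V_0 = e^(−0.04)·[0.8309·7.4243 + 0.1691·0.0000] = 5.9269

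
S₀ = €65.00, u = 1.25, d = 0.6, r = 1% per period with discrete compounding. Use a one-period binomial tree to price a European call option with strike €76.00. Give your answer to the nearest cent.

Risk-neutral probability p = (1 + 0.01 − 0.6)/(1.25 − 0.6) = 0.4100/0.6500 = 0.6308
Terminal stock prices: S_u = 81.25, S_d = 39
Terminal payoffs (S − K): max(5.25, 0) = 5.25, max(-37, 0) = 0
Node 0 (S = 65): V_0 = 1/1.01·[0.6308·5.2500 + 0.3692·0.0000] = 3.2788

€3.28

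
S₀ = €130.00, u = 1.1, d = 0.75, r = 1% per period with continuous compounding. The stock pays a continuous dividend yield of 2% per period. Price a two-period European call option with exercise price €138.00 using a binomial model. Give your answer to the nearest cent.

Per-period risk-free factor R = e^0.01 = 1.0101; dividend-adjusted growth = e^(0.01−0.02) = 0.9900.
Risk-neutral probability p = (0.9900 − 0.75)/(1.1 − 0.75) = 0.2400/0.3500 = 0.6859
Terminal stock prices: S_uu = 157.3, S_ud = 107.2, S_dd = 73.12
Terminal payoffs (S − K): max(19.3, 0) = 19.3, max(-30.75, 0) = 0, max(-64.88, 0) = 0
Node u (S = 143): V_u = e^(−0.01)·[0.6859·19.3000 + 0.3141·0.0000] = 13.1053
Node d (S = 97.5): V_d = e^(−0.01)·[0.6859·0.0000 + 0.3141·0.0000] = 0.0000
Node 0 (S = 130): V_0 = e^(−0.01)·[0.6859·13.1053 + 0.3141·0.0000] = 8.8989

€8.90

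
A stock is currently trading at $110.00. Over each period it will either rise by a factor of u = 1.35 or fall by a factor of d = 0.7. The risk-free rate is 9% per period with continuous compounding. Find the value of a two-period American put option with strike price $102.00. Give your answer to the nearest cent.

$8.99

Risk-neutral probability p = (e^0.09 − 0.7)/(1.35 − 0.7) = 0.3942/0.6500 = 0.6064
Terminal stock prices: S_uu = 200.5, S_ud = 103.9, S_dd = 53.9
Terminal payoffs (K − S): max(-98.48, 0) = 0, max(-1.95, 0) = 0, max(48.1, 0) = 48.1
Node u (S = 148.5): continuation = e^(−0.09)·[0.6064·0.0000 + 0.3936·0.0000] = 0.0000; exercise value = 0.0000 ≤ continuation, so V_u = 0.0000
Node d (S = 77): continuation = e^(−0.09)·[0.6064·0.0000 + 0.3936·48.1000] = 17.3017; exercise value = 25.0000 > continuation, so V_d = 25.0000 (exercise)
Node 0 (S = 110): continuation = e^(−0.09)·[0.6064·0.0000 + 0.3936·25.0000] = 8.9926; exercise value = 0.0000 ≤ continuation, so V_0 = 8.9926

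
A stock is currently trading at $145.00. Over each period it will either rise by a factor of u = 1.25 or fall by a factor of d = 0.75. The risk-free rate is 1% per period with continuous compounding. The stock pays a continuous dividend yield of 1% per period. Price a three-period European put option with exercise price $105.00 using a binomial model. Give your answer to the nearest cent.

Per-period risk-free factor R = e^0.01 = 1.0101; dividend-adjusted growth = e^(0.01−0.01) = 1.0000.
Risk-neutral probability p = (1.0000 − 0.75)/(1.25 − 0.75) = 0.2500/0.5000 = 0.5000
Terminal stock prices: S_uuu = 283.2, S_uud = 169.9, S_udd = 102, S_ddd = 61.17
Terminal payoffs (K − S): max(-178.2, 0) = 0, max(-64.92, 0) = 0, max(3.047, 0) = 3.047, max(43.83, 0) = 43.83
Node uu (S = 226.6): V_uu = e^(−0.01)·[0.5000·0.0000 + 0.5000·0.0000] = 0.0000
Node ud (S = 135.9): V_ud = e^(−0.01)·[0.5000·0.0000 + 0.5000·3.0469] = 1.5083
Node dd (S = 81.56): V_dd = e^(−0.01)·[0.5000·3.0469 + 0.5000·43.8281] = 23.2043
Node u (S = 181.2): V_u = e^(−0.01)·[0.5000·0.0000 + 0.5000·1.5083] = 0.7466
Node d (S = 108.8): V_d = e^(−0.01)·[0.5000·1.5083 + 0.5000·23.2043] = 12.2333
Node 0 (S = 145): V_0 = e^(−0.01)·[0.5000·0.7466 + 0.5000·12.2333] = 6.4254

$6.43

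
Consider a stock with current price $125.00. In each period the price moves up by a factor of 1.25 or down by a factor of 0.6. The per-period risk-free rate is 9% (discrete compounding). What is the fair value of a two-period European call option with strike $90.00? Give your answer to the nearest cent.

$51.54

Risk-neutral probability p = (1 + 0.09 − 0.6)/(1.25 − 0.6) = 0.4900/0.6500 = 0.7538
Terminal stock prices: S_uu = 195.3, S_ud = 93.75, S_dd = 45
Terminal payoffs (S − K): max(105.3, 0) = 105.3, max(3.75, 0) = 3.75, max(-45, 0) = 0
Node u (S = 156.2): V_u = 1/1.09·[0.7538·105.3125 + 0.2462·3.7500] = 73.6812
Node d (S = 75): V_d = 1/1.09·[0.7538·3.7500 + 0.2462·0.0000] = 2.5935
Node 0 (S = 125): V_0 = 1/1.09·[0.7538·73.6812 + 0.2462·2.5935] = 51.5437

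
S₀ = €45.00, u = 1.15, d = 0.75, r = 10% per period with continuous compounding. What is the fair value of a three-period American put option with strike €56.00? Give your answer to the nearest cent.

€11.00

Risk-neutral probability p = (e^0.1 − 0.75)/(1.15 − 0.75) = 0.3552/0.4000 = 0.8879
Terminal stock prices: S_uuu = 68.44, S_uud = 44.63, S_udd = 29.11, S_ddd = 18.98
Terminal payoffs (K − S): max(-12.44, 0) = 0, max(11.37, 0) = 11.37, max(26.89, 0) = 26.89, max(37.02, 0) = 37.02
Node uu (S = 59.51): continuation = e^(−0.1)·[0.8879·0.0000 + 0.1121·11.3656] = 1.1526; exercise value = 0.0000 ≤ continuation, so V_uu = 1.1526
Node ud (S = 38.81): continuation = e^(−0.1)·[0.8879·11.3656 + 0.1121·26.8906] = 11.8584; exercise value = 17.1875 > continuation, so V_ud = 17.1875 (exercise)
Node dd (S = 25.31): continuation = e^(−0.1)·[0.8879·26.8906 + 0.1121·37.0156] = 25.3584; exercise value = 30.6875 > continuation, so V_dd = 30.6875 (exercise)
Node u (S = 51.75): continuation = e^(−0.1)·[0.8879·1.1526 + 0.1121·17.1875] = 2.6689; exercise value = 4.2500 > continuation, so V_u = 4.2500 (exercise)
Node d (S = 33.75): continuation = e^(−0.1)·[0.8879·17.1875 + 0.1121·30.6875] = 16.9209; exercise value = 22.2500 > continuation, so V_d = 22.2500 (exercise)
Node 0 (S = 45): continuation = e^(−0.1)·[0.8879·4.2500 + 0.1121·22.2500] = 5.6709; exercise value = 11.0000 > continuation, so V_0 = 11.0000 (exercise)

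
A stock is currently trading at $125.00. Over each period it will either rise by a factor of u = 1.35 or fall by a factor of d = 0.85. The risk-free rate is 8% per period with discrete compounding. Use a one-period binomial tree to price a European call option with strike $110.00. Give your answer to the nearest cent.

$25.02

Risk-neutral probability p = (1 + 0.08 − 0.85)/(1.35 − 0.85) = 0.2300/0.5000 = 0.4600
Terminal stock prices: S_u = 168.8, S_d = 106.2
Terminal payoffs (S − K): max(58.75, 0) = 58.75, max(-3.75, 0) = 0
Node 0 (S = 125): V_0 = 1/1.08·[0.4600·58.7500 + 0.5400·0.0000] = 25.0231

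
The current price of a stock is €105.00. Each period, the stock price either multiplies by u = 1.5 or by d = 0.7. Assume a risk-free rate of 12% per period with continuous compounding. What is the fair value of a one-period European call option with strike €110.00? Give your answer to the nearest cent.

€22.51

Risk-neutral probability p = (e^0.12 − 0.7)/(1.5 − 0.7) = 0.4275/0.8000 = 0.5344
Terminal stock prices: S_u = 157.5, S_d = 73.5
Terminal payoffs (S − K): max(47.5, 0) = 47.5, max(-36.5, 0) = 0
Node 0 (S = 105): V_0 = e^(−0.12)·[0.5344·47.5000 + 0.4656·0.0000] = 22.5124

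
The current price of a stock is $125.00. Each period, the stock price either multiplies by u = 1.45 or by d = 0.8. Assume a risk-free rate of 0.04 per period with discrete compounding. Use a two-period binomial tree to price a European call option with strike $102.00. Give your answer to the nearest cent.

$38.79

Risk-neutral probability p = (1 + 0.04 − 0.8)/(1.45 − 0.8) = 0.2400/0.6500 = 0.3692
Terminal stock prices: S_uu = 262.8, S_ud = 145, S_dd = 80
Terminal payoffs (S − K): max(160.8, 0) = 160.8, max(43, 0) = 43, max(-22, 0) = 0
Node u (S = 181.2): V_u = 1/1.04·[0.3692·160.8125 + 0.6308·43.0000] = 83.1731
Node d (S = 100): V_d = 1/1.04·[0.3692·43.0000 + 0.6308·0.0000] = 15.2663
Node 0 (S = 125): V_0 = 1/1.04·[0.3692·83.1731 + 0.6308·15.2663] = 38.7880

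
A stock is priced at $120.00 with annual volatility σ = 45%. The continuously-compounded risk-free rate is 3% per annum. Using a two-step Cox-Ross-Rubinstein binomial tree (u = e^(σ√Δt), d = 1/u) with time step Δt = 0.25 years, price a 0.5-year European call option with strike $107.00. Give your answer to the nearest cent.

$23.33

CRR parameters: u = e^(σ√Δt) = e^(0.45·√0.25) = 1.2523, d = 1/u = 0.7985
Per-period rate: rΔt = 0.03·0.25 = 0.0075, so R = e^0.0075 = 1.0075
Risk-neutral probability p = (e^0.0075 − 0.7985)/(1.2523 − 0.7985) = 0.2090/0.4538 = 0.4606
Terminal stock prices: S_uu = 188.2, S_ud = 120, S_dd = 76.52
Terminal payoffs (S − K): max(81.2, 0) = 81.2, max(13, 0) = 13, max(-30.48, 0) = 0
Node u (S = 150.3): V_u = e^(−0.0075)·[0.4606·81.1975 + 0.5394·13.0000] = 44.0782
Node d (S = 95.82): V_d = e^(−0.0075)·[0.4606·13.0000 + 0.5394·0.0000] = 5.9427
Node 0 (S = 120): V_0 = e^(−0.0075)·[0.4606·44.0782 + 0.5394·5.9427] = 23.3314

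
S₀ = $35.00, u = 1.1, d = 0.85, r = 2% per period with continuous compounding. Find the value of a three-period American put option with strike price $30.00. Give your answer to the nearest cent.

Risk-neutral probability p = (e^0.02 − 0.85)/(1.1 − 0.85) = 0.1702/0.2500 = 0.6808
Terminal stock prices: S_uuu = 46.59, S_uud = 36, S_udd = 27.82, S_ddd = 21.49
Terminal payoffs (K − S): max(-16.59, 0) = 0, max(-5.998, 0) = 0, max(2.184, 0) = 2.184, max(8.506, 0) = 8.506
Node uu (S = 42.35): continuation = e^(−0.02)·[0.6808·0.0000 + 0.3192·0.0000] = 0.0000; exercise value = 0.0000 ≤ continuation, so V_uu = 0.0000
Node ud (S = 32.73): continuation = e^(−0.02)·[0.6808·0.0000 + 0.3192·2.1838] = 0.6832; exercise value = 0.0000 ≤ continuation, so V_ud = 0.6832
Node dd (S = 25.29): continuation = e^(−0.02)·[0.6808·2.1838 + 0.3192·8.5056] = 4.1185; exercise value = 4.7125 > continuation, so V_dd = 4.7125 (exercise)
Node u (S = 38.5): continuation = e^(−0.02)·[0.6808·0.0000 + 0.3192·0.6832] = 0.2138; exercise value = 0.0000 ≤ continuation, so V_u = 0.2138
Node d (S = 29.75): continuation = e^(−0.02)·[0.6808·0.6832 + 0.3192·4.7125] = 1.9304; exercise value = 0.2500 ≤ continuation, so V_d = 1.9304
Node 0 (S = 35): continuation = e^(−0.02)·[0.6808·0.2138 + 0.3192·1.9304] = 0.7466; exercise value = 0.0000 ≤ continuation, so V_0 = 0.7466

$0.75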